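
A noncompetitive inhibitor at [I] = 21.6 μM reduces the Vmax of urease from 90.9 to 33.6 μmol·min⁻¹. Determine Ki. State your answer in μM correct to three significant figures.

Noncompetitive: Vmax,app = Vmax/α with α = 1 + [I]/Ki.
α = Vmax/Vmax,app = 90.9/33.6 = 2.705.
Since α = 1 + [I]/Ki, [I]/Ki = 2.705 − 1 = 1.705 and Ki = 21.6/1.705 = 12.7 μM.

12.7 μM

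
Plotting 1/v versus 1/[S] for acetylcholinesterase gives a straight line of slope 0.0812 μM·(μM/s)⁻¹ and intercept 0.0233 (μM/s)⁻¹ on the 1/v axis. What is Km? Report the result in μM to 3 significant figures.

3.48 μM

y-intercept = 1/Vmax ⇒ Vmax = 42.9 μM/s; slope = Km/Vmax ⇒ Km = slope × Vmax.
Km = 0.0812 × 42.9 = 3.48 μM.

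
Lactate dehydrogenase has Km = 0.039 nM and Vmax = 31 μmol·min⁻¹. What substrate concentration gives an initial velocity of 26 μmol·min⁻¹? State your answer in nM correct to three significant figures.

0.203 nM

The required fractional saturation is v/Vmax = 26/31 = 0.8387.
Then [S]/(Km+[S]) = 0.8387 ⇒ [S] = 0.039 × 0.8387/(1 − 0.8387) = 0.203 nM.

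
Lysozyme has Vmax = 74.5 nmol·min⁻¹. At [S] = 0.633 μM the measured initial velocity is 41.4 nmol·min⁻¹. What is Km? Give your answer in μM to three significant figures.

0.506 μM

From v = Vmax[S]/(Km+[S]), Km = [S](Vmax − v)/v.
Km = 0.633 × (74.5 − 41.4) / 41.4 = 20.95/41.4 = 0.506 μM.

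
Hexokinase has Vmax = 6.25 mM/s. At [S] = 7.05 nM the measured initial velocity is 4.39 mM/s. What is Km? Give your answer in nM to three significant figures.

v/Vmax = 4.39/6.25 = 0.7024 = [S]/(Km+[S]).
So Km + [S] = [S]/0.7024 = 10.04 nM, giving Km = 10.04 − 7.05 = 2.99 nM.

2.99 nM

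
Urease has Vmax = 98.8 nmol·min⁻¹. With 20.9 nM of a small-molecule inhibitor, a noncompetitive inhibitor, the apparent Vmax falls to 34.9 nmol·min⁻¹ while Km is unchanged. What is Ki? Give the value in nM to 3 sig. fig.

11.4 nM

Noncompetitive: Vmax,app = Vmax/α with α = 1 + [I]/Ki.
α = Vmax/Vmax,app = 98.8/34.9 = 2.831.
Ki = [I]/(α − 1) = 20.9/1.831 = 11.4 nM.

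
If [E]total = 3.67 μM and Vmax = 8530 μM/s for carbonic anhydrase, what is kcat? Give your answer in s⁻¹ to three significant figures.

kcat = Vmax/[E]total = 8530 μM/s / 3.67 μM = 2320 s⁻¹.

2320 s⁻¹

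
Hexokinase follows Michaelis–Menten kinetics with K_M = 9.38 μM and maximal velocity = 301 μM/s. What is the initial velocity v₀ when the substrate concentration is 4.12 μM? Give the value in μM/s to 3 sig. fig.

v = Vmax·[S]/(Km + [S]) = 301 × 4.12 / (9.38 + 4.12)
  = 1240 / 13.50 = 91.9 μM/s.

91.9 μM/s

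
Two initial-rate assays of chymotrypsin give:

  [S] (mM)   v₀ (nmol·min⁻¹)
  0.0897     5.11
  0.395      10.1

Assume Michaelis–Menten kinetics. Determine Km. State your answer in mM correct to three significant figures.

0.159 mM

From v = Vmax[S]/(Km+[S]), each point gives Vmax = v(Km+[S])/[S].
Equating: 5.11(Km+0.0897)/0.0897 = 10.1(Km+0.395)/0.395.
56.97·Km + 5.11 = 25.57·Km + 10.1, so (56.97 − 25.57)·Km = 10.1 − 5.11.
Km = 4.990/31.40 = 0.159 mM; then Vmax = 5.11(0.159+0.0897)/0.0897 = 14.2 nmol·min⁻¹.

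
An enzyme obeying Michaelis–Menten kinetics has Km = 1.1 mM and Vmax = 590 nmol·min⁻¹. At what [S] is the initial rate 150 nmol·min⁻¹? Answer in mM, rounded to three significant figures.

0.375 mM

Rearranging v = Vmax[S]/(Km+[S]) gives [S] = Km·v/(Vmax − v).
[S] = 1.1 × 150 / (590 − 150) = 165.0/440.0 = 0.375 mM.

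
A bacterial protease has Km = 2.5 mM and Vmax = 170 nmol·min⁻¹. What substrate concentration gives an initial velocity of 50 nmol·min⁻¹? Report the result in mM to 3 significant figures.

1.04 mM

The required fractional saturation is v/Vmax = 50/170 = 0.2941.
Then [S]/(Km+[S]) = 0.2941 ⇒ [S] = 2.5 × 0.2941/(1 − 0.2941) = 1.04 mM.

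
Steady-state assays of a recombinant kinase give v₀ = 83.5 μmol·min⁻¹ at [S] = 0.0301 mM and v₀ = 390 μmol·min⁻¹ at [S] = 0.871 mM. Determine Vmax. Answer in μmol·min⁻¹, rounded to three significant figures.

449 μmol·min⁻¹

In reciprocal form, 1/v = (Km/Vmax)·(1/[S]) + 1/Vmax. The two points give (1/[S], 1/v) = (33.22, 0.01198) and (1.148, 0.002564).
Slope = (0.01198 − 0.002564)/(33.22 − 1.148) = 0.0002934; intercept = 0.01198 − 0.0002934×33.22 = 0.002227.
Vmax = 1/intercept = 449 μmol·min⁻¹; Km = slope × Vmax = 0.0002934 × 449 = 0.132 mM.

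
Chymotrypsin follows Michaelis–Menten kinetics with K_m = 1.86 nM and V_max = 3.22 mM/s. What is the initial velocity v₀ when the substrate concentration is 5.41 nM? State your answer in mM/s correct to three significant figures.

2.40 mM/s

v = Vmax·[S]/(Km + [S]) = 3.22 × 5.41 / (1.86 + 5.41)
  = 17.42 / 7.270 = 2.40 mM/s.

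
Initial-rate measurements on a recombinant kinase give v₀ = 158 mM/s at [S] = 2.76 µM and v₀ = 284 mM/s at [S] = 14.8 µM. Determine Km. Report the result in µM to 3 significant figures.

3.31 µM

From v = Vmax[S]/(Km+[S]), each point gives Vmax = v(Km+[S])/[S].
Equating: 158(Km+2.76)/2.76 = 284(Km+14.8)/14.8.
57.25·Km + 158 = 19.19·Km + 284, so (57.25 − 19.19)·Km = 284 − 158.
Km = 126.0/38.06 = 3.31 µM; then Vmax = 158(3.31+2.76)/2.76 = 348 mM/s.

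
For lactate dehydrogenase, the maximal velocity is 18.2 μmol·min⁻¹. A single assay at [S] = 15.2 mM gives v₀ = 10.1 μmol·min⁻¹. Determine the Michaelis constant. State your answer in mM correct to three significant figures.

12.2 mM

v/Vmax = 10.1/18.2 = 0.5549 = [S]/(Km+[S]).
So Km + [S] = [S]/0.5549 = 27.39 mM, giving Km = 27.39 − 15.2 = 12.2 mM.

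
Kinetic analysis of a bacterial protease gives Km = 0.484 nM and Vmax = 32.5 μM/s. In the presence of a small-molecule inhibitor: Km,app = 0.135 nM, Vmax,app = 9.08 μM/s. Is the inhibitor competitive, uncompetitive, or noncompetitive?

uncompetitive

Both Km and Vmax decrease by the same factor (~3.58-fold) — characteristic of uncompetitive inhibition.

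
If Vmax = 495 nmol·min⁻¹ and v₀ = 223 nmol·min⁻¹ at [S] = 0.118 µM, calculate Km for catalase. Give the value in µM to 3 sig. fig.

0.144 µM

v/Vmax = 223/495 = 0.4505 = [S]/(Km+[S]).
So Km + [S] = [S]/0.4505 = 0.2619 µM, giving Km = 0.2619 − 0.118 = 0.144 µM.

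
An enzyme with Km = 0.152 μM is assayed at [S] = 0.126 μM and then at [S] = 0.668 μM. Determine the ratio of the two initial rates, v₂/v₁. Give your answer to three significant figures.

The fractional saturations are [S]/(Km+[S]) = 0.126/0.2780 = 0.4532 and 0.668/0.8200 = 0.8146.
v₂/v₁ is just their ratio: 0.8146/0.4532 = 1.80.

1.80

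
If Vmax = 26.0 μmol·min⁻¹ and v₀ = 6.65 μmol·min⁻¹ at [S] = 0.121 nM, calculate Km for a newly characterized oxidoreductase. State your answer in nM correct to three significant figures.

From v = Vmax[S]/(Km+[S]), Km = [S](Vmax − v)/v.
Km = 0.121 × (26.0 − 6.65) / 6.65 = 2.341/6.65 = 0.352 nM.

0.352 nM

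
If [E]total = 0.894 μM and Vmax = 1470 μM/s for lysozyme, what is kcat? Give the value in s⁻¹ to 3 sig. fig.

1640 s⁻¹

kcat = Vmax/[E]total = 1470 μM/s / 0.894 μM = 1640 s⁻¹.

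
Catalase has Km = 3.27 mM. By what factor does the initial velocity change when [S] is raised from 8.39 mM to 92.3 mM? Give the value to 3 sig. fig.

1.34

The fractional saturations are [S]/(Km+[S]) = 8.39/11.66 = 0.7196 and 92.3/95.57 = 0.9658.
v₂/v₁ is just their ratio: 0.9658/0.7196 = 1.34.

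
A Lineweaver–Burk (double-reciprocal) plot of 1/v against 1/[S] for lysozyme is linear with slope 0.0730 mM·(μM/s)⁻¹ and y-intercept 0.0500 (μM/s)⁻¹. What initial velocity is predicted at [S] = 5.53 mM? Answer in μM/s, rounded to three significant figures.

The y-intercept is 1/Vmax, so Vmax = 1/0.0500 = 20.0 μM/s.
The slope is Km/Vmax, so Km = 0.0730 × 20.0 = 1.46 mM.
Then v = 20.0 × 5.53/(1.46 + 5.53) = 15.8 μM/s.

15.8 μM/s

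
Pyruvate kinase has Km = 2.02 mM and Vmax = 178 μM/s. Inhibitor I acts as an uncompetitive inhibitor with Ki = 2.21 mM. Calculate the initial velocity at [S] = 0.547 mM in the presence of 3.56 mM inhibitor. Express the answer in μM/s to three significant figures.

With α = 1 + [I]/Ki = 1 + 3.56/2.21 = 2.611, the uncompetitive rate law is v = (Vmax/α)·[S] / (Km/α + [S]).
v = (178/2.611)×0.547 / (2.02/2.611 + 0.547) = 37.29/1.321 = 28.2 μM/s.

28.2 μM/s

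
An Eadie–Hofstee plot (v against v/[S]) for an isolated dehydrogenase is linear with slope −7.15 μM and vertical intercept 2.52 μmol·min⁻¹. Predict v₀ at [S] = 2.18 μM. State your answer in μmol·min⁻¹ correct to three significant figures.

In the Eadie–Hofstee form v = Vmax − Km·(v/[S]), the slope is −Km and the intercept is Vmax, so Km = 7.15 μM and Vmax = 2.52 μmol·min⁻¹.
v = 2.52 × 2.18/(7.15 + 2.18) = 0.589 μmol·min⁻¹.

0.589 μmol·min⁻¹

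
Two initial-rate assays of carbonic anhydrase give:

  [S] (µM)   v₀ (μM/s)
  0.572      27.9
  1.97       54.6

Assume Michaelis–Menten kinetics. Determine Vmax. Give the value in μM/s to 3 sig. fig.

From v = Vmax[S]/(Km+[S]), each point gives Vmax = v(Km+[S])/[S].
Equating: 27.9(Km+0.572)/0.572 = 54.6(Km+1.97)/1.97.
48.78·Km + 27.9 = 27.72·Km + 54.6, so (48.78 − 27.72)·Km = 54.6 − 27.9.
Km = 26.70/21.06 = 1.27 µM; then Vmax = 27.9(1.27+0.572)/0.572 = 89.7 μM/s.

89.7 μM/s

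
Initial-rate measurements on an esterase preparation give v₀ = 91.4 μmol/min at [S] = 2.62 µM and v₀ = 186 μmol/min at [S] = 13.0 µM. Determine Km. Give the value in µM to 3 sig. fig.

4.60 µM

In reciprocal form, 1/v = (Km/Vmax)·(1/[S]) + 1/Vmax. The two points give (1/[S], 1/v) = (0.3817, 0.01094) and (0.07692, 0.005376).
Slope = (0.01094 − 0.005376)/(0.3817 − 0.07692) = 0.01826; intercept = 0.01094 − 0.01826×0.3817 = 0.003972.
Vmax = 1/intercept = 252 μmol/min; Km = slope × Vmax = 0.01826 × 252 = 4.60 µM.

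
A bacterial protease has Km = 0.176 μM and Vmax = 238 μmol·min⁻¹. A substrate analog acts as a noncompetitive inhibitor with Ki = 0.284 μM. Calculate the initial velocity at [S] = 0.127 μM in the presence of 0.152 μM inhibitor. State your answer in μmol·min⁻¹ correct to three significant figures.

65.0 μmol·min⁻¹

α = 1 + [I]/Ki = 1 + 0.152/0.284 = 1.535.
For a noncompetitive inhibitor, Vmax is reduced to Vmax/α while Km is unchanged: Km,app = 0.176 μM, Vmax,app = 155 μmol·min⁻¹.
v = Vmax,app·[S]/(Km,app + [S]) = 155 × 0.127/(0.176 + 0.127) = 65.0 μmol·min⁻¹.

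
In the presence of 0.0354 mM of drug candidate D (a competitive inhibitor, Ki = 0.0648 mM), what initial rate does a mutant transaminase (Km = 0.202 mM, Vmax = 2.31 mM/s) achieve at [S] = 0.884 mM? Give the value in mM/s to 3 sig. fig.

With α = 1 + [I]/Ki = 1 + 0.0354/0.0648 = 1.546, the competitive rate law is v = Vmax[S] / (αKm + [S]).
v = 2.31×0.884 / (1.546×0.202 + 0.884) = 2.042/1.196 = 1.71 mM/s.

1.71 mM/s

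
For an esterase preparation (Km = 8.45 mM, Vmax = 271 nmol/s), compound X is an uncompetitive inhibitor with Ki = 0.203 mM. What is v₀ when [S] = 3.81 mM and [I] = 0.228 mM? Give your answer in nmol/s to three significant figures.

α = 1 + [I]/Ki = 1 + 0.228/0.203 = 2.123.
For an uncompetitive inhibitor, both parameters are divided by α, giving Vmax/α and Km/α: Km,app = 3.98 mM, Vmax,app = 128 nmol/s.
v = Vmax,app·[S]/(Km,app + [S]) = 128 × 3.81/(3.98 + 3.81) = 62.4 nmol/s.

62.4 nmol/s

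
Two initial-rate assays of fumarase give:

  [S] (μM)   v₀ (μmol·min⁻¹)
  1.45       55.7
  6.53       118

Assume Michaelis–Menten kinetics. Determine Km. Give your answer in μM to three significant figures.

3.06 μM

In reciprocal form, 1/v = (Km/Vmax)·(1/[S]) + 1/Vmax. The two points give (1/[S], 1/v) = (0.6897, 0.01795) and (0.1531, 0.008475).
Slope = (0.01795 − 0.008475)/(0.6897 − 0.1531) = 0.01767; intercept = 0.01795 − 0.01767×0.6897 = 0.005769.
Vmax = 1/intercept = 173 μmol·min⁻¹; Km = slope × Vmax = 0.01767 × 173 = 3.06 μM.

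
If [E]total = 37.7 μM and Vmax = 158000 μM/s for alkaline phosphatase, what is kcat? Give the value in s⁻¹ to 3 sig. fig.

4190 s⁻¹

kcat = Vmax/[E]total = 158000 μM/s / 37.7 μM = 4190 s⁻¹.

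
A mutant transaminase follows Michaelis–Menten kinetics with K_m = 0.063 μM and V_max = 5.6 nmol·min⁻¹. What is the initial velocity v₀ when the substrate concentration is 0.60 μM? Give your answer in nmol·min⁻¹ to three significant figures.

5.07 nmol·min⁻¹

[S]/(Km+[S]) = 0.60/0.6630 = 0.9050, the fractional saturation.
v = 0.9050 × Vmax = 0.9050 × 5.6 = 5.07 nmol·min⁻¹.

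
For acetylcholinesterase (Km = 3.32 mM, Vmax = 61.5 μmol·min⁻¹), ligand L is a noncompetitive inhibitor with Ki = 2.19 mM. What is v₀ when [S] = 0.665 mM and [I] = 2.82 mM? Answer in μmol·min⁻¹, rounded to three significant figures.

α = 1 + [I]/Ki = 1 + 2.82/2.19 = 2.288.
For a noncompetitive inhibitor, Vmax is reduced to Vmax/α while Km is unchanged: Km,app = 3.32 mM, Vmax,app = 26.9 μmol·min⁻¹.
v = Vmax,app·[S]/(Km,app + [S]) = 26.9 × 0.665/(3.32 + 0.665) = 4.49 μmol·min⁻¹.

4.49 μmol·min⁻¹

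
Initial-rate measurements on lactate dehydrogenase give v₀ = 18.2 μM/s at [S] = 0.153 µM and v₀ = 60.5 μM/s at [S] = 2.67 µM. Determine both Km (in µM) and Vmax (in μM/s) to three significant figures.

From v = Vmax[S]/(Km+[S]), each point gives Vmax = v(Km+[S])/[S].
Equating: 18.2(Km+0.153)/0.153 = 60.5(Km+2.67)/2.67.
119.0·Km + 18.2 = 22.66·Km + 60.5, so (119.0 − 22.66)·Km = 60.5 − 18.2.
Km = 42.30/96.30 = 0.439 µM; then Vmax = 18.2(0.439+0.153)/0.153 = 70.5 μM/s.

Km = 0.439 µM; Vmax = 70.5 μM/s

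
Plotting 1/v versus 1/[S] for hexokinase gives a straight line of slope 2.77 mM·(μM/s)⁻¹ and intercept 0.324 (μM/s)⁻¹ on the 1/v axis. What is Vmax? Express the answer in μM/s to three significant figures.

3.09 μM/s

The y-intercept of a Lineweaver–Burk plot equals 1/Vmax, so Vmax = 1/0.324 = 3.09 μM/s.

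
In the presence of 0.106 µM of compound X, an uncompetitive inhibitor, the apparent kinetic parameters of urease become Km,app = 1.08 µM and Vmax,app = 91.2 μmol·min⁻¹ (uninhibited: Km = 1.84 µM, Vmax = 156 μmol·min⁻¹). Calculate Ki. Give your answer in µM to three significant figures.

Uncompetitive: Vmax,app = Vmax/α (and Km,app = Km/α) with α = 1 + [I]/Ki.
α = Vmax/Vmax,app = 156/91.2 = 1.711.
Ki = [I]/(α − 1) = 0.106/0.7105 = 0.149 µM.

0.149 µM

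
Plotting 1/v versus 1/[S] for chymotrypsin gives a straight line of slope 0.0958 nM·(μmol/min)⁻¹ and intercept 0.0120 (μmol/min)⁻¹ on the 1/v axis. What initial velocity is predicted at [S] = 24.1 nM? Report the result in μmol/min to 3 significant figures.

62.6 μmol/min

The y-intercept is 1/Vmax, so Vmax = 1/0.0120 = 83.3 μmol/min.
The slope is Km/Vmax, so Km = 0.0958 × 83.3 = 7.98 nM.
Then v = 83.3 × 24.1/(7.98 + 24.1) = 62.6 μmol/min.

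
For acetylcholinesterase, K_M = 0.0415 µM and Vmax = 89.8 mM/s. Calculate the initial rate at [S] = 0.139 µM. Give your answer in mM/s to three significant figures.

69.2 mM/s

[S]/(Km+[S]) = 0.139/0.1805 = 0.7701, the fractional saturation.
v = 0.7701 × Vmax = 0.7701 × 89.8 = 69.2 mM/s.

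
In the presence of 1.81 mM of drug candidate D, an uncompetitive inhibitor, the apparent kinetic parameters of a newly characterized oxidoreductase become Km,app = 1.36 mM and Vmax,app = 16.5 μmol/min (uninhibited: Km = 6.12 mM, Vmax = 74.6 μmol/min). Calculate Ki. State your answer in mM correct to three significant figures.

Uncompetitive: Vmax,app = Vmax/α (and Km,app = Km/α) with α = 1 + [I]/Ki.
α = Vmax/Vmax,app = 74.6/16.5 = 4.521.
Ki = [I]/(α − 1) = 1.81/3.521 = 0.514 mM.

0.514 mM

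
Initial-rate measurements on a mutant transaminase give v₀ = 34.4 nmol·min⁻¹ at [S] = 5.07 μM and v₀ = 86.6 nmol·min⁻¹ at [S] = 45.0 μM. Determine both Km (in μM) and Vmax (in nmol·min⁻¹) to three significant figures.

From v = Vmax[S]/(Km+[S]), each point gives Vmax = v(Km+[S])/[S].
Equating: 34.4(Km+5.07)/5.07 = 86.6(Km+45.0)/45.0.
6.785·Km + 34.4 = 1.924·Km + 86.6, so (6.785 − 1.924)·Km = 86.6 − 34.4.
Km = 52.20/4.861 = 10.7 μM; then Vmax = 34.4(10.7+5.07)/5.07 = 107 nmol·min⁻¹.

Km = 10.7 μM; Vmax = 107 nmol·min⁻¹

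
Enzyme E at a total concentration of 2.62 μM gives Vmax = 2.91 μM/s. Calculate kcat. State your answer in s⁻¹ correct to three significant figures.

1.11 s⁻¹

kcat = Vmax/[E]total = 2.91 μM/s / 2.62 μM = 1.11 s⁻¹.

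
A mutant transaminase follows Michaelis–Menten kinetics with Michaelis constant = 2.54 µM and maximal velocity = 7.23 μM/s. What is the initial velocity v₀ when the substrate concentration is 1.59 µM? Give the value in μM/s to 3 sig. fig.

2.78 μM/s

v = Vmax·[S]/(Km + [S]) = 7.23 × 1.59 / (2.54 + 1.59)
  = 11.50 / 4.130 = 2.78 μM/s.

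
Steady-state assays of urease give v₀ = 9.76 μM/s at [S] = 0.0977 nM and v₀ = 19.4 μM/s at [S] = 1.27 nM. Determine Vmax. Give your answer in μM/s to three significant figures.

From v = Vmax[S]/(Km+[S]), each point gives Vmax = v(Km+[S])/[S].
Equating: 9.76(Km+0.0977)/0.0977 = 19.4(Km+1.27)/1.27.
99.90·Km + 9.76 = 15.28·Km + 19.4, so (99.90 − 15.28)·Km = 19.4 − 9.76.
Km = 9.640/84.62 = 0.114 nM; then Vmax = 9.76(0.114+0.0977)/0.0977 = 21.1 μM/s.

21.1 μM/s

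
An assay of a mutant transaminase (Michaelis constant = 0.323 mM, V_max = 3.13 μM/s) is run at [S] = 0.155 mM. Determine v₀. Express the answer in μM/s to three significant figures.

[S]/(Km+[S]) = 0.155/0.4780 = 0.3243, the fractional saturation.
v = 0.3243 × Vmax = 0.3243 × 3.13 = 1.01 μM/s.

1.01 μM/s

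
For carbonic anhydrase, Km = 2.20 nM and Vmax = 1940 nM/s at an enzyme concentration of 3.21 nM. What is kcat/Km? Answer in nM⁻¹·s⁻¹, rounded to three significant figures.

275 nM⁻¹·s⁻¹

kcat = Vmax/[E]total = 1940/3.21 = 604 s⁻¹.
kcat/Km = 604/2.20 = 275 nM⁻¹·s⁻¹.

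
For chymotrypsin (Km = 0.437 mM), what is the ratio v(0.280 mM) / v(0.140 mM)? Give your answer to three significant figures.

1.61

The fractional saturations are [S]/(Km+[S]) = 0.140/0.5770 = 0.2426 and 0.280/0.7170 = 0.3905.
v₂/v₁ is just their ratio: 0.3905/0.2426 = 1.61.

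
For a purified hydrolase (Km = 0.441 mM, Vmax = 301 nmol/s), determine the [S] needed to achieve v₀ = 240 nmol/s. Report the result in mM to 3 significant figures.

1.74 mM

The required fractional saturation is v/Vmax = 240/301 = 0.7973.
Then [S]/(Km+[S]) = 0.7973 ⇒ [S] = 0.441 × 0.7973/(1 − 0.7973) = 1.74 mM.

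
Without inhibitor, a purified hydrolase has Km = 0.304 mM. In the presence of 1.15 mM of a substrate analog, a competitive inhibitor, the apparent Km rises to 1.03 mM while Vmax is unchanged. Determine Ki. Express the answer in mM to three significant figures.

0.482 mM

Competitive: Km,app = α·Km with α = 1 + [I]/Ki.
α = Km,app/Km = 1.03/0.304 = 3.388.
Since α = 1 + [I]/Ki, [I]/Ki = 3.388 − 1 = 2.388 and Ki = 1.15/2.388 = 0.482 mM.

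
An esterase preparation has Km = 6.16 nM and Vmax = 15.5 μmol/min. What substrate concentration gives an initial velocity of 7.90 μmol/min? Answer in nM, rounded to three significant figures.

6.40 nM

Rearranging v = Vmax[S]/(Km+[S]) gives [S] = Km·v/(Vmax − v).
[S] = 6.16 × 7.90 / (15.5 − 7.90) = 48.66/7.600 = 6.40 nM.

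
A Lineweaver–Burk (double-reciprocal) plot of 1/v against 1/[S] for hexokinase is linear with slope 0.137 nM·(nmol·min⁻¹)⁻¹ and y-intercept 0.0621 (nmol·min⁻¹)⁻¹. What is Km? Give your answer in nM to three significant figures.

2.21 nM

y-intercept = 1/Vmax ⇒ Vmax = 16.1 nmol·min⁻¹; slope = Km/Vmax ⇒ Km = slope × Vmax.
Km = 0.137 × 16.1 = 2.21 nM.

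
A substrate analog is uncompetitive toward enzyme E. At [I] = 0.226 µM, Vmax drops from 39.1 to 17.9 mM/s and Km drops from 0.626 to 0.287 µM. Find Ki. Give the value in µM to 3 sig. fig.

Uncompetitive: Vmax,app = Vmax/α (and Km,app = Km/α) with α = 1 + [I]/Ki.
α = Vmax/Vmax,app = 39.1/17.9 = 2.184.
Ki = [I]/(α − 1) = 0.226/1.184 = 0.191 µM.

0.191 µM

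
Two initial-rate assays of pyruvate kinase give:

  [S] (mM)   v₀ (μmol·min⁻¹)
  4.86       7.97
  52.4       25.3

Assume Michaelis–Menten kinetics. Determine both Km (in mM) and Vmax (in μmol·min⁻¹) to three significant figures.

Km = 15.0 mM; Vmax = 32.5 μmol·min⁻¹

From v = Vmax[S]/(Km+[S]), each point gives Vmax = v(Km+[S])/[S].
Equating: 7.97(Km+4.86)/4.86 = 25.3(Km+52.4)/52.4.
1.640·Km + 7.97 = 0.4828·Km + 25.3, so (1.640 − 0.4828)·Km = 25.3 − 7.97.
Km = 17.33/1.157 = 15.0 mM; then Vmax = 7.97(15.0+4.86)/4.86 = 32.5 μmol·min⁻¹.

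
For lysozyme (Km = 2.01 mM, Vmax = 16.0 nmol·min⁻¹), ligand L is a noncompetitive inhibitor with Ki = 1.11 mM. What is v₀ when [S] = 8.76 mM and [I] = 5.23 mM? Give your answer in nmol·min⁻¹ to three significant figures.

2.28 nmol·min⁻¹

With α = 1 + [I]/Ki = 1 + 5.23/1.11 = 5.712, the noncompetitive rate law is v = (Vmax/α)·[S] / (Km + [S]).
v = (16.0/5.712)×8.76 / (2.01 + 8.76) = 24.54/10.77 = 2.28 nmol·min⁻¹.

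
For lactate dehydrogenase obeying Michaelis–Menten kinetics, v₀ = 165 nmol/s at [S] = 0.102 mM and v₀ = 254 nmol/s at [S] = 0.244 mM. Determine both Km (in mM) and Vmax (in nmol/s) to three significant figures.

From v = Vmax[S]/(Km+[S]), each point gives Vmax = v(Km+[S])/[S].
Equating: 165(Km+0.102)/0.102 = 254(Km+0.244)/0.244.
1618·Km + 165 = 1041·Km + 254, so (1618 − 1041)·Km = 254 − 165.
Km = 89.00/576.7 = 0.154 mM; then Vmax = 165(0.154+0.102)/0.102 = 415 nmol/s.

Km = 0.154 mM; Vmax = 415 nmol/s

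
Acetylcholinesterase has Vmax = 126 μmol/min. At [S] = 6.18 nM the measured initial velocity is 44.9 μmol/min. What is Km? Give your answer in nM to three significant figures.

11.2 nM

From v = Vmax[S]/(Km+[S]), Km = [S](Vmax − v)/v.
Km = 6.18 × (126 − 44.9) / 44.9 = 501.2/44.9 = 11.2 nM.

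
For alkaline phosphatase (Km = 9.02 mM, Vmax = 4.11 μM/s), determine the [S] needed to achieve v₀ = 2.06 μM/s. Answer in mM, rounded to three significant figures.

9.06 mM

The required fractional saturation is v/Vmax = 2.06/4.11 = 0.5012.
Then [S]/(Km+[S]) = 0.5012 ⇒ [S] = 9.02 × 0.5012/(1 − 0.5012) = 9.06 mM.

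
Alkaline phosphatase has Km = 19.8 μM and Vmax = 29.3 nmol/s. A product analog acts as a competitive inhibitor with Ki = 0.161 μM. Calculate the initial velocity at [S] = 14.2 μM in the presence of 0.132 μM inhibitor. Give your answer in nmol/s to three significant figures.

With α = 1 + [I]/Ki = 1 + 0.132/0.161 = 1.820, the competitive rate law is v = Vmax[S] / (αKm + [S]).
v = 29.3×14.2 / (1.820×19.8 + 14.2) = 416.1/50.23 = 8.28 nmol/s.

8.28 nmol/s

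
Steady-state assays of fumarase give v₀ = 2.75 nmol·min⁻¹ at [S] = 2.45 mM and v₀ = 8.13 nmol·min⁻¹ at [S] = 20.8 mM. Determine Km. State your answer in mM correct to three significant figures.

7.35 mM

From v = Vmax[S]/(Km+[S]), each point gives Vmax = v(Km+[S])/[S].
Equating: 2.75(Km+2.45)/2.45 = 8.13(Km+20.8)/20.8.
1.122·Km + 2.75 = 0.3909·Km + 8.13, so (1.122 − 0.3909)·Km = 8.13 − 2.75.
Km = 5.380/0.7316 = 7.35 mM; then Vmax = 2.75(7.35+2.45)/2.45 = 11.0 nmol·min⁻¹.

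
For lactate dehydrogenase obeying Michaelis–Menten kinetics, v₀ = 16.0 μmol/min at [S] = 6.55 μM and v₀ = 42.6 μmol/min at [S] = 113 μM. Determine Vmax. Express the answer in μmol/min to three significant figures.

From v = Vmax[S]/(Km+[S]), each point gives Vmax = v(Km+[S])/[S].
Equating: 16.0(Km+6.55)/6.55 = 42.6(Km+113)/113.
2.443·Km + 16.0 = 0.3770·Km + 42.6, so (2.443 − 0.3770)·Km = 42.6 − 16.0.
Km = 26.60/2.066 = 12.9 μM; then Vmax = 16.0(12.9+6.55)/6.55 = 47.5 μmol/min.

47.5 μmol/min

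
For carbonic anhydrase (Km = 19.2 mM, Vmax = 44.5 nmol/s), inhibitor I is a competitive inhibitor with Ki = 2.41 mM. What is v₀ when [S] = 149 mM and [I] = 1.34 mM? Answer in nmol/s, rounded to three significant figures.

With α = 1 + [I]/Ki = 1 + 1.34/2.41 = 1.556, the competitive rate law is v = Vmax[S] / (αKm + [S]).
v = 44.5×149 / (1.556×19.2 + 149) = 6630/178.9 = 37.1 nmol/s.

37.1 nmol/s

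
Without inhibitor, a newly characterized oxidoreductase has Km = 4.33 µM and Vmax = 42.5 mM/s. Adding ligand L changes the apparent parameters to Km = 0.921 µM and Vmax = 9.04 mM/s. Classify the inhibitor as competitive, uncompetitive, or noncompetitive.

Both Km and Vmax decrease by the same factor (~4.70-fold) — characteristic of uncompetitive inhibition.

uncompetitive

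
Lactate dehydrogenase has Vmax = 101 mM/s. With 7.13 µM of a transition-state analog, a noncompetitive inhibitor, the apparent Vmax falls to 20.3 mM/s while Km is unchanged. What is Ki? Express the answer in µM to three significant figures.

1.79 µM

Noncompetitive: Vmax,app = Vmax/α with α = 1 + [I]/Ki.
α = Vmax/Vmax,app = 101/20.3 = 4.975.
Since α = 1 + [I]/Ki, [I]/Ki = 4.975 − 1 = 3.975 and Ki = 7.13/3.975 = 1.79 µM.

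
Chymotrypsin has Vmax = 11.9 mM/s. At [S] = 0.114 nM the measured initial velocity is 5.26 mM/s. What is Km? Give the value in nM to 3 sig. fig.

0.144 nM

From v = Vmax[S]/(Km+[S]), Km = [S](Vmax − v)/v.
Km = 0.114 × (11.9 − 5.26) / 5.26 = 0.7570/5.26 = 0.144 nM.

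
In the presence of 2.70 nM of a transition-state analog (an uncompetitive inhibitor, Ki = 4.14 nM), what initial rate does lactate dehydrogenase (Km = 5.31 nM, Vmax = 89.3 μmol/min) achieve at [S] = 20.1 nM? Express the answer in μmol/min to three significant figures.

With α = 1 + [I]/Ki = 1 + 2.70/4.14 = 1.652, the uncompetitive rate law is v = (Vmax/α)·[S] / (Km/α + [S]).
v = (89.3/1.652)×20.1 / (5.31/1.652 + 20.1) = 1086/23.31 = 46.6 μmol/min.

46.6 μmol/min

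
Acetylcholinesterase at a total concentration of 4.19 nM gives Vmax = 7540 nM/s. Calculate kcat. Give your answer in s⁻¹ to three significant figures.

kcat = Vmax/[E]total = 7540 nM/s / 4.19 nM = 1800 s⁻¹.

1800 s⁻¹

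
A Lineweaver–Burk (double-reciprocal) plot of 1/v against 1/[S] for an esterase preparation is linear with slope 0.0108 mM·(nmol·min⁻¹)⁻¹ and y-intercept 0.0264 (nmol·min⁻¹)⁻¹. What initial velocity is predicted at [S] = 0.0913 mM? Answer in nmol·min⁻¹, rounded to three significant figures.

6.91 nmol·min⁻¹

The y-intercept is 1/Vmax, so Vmax = 1/0.0264 = 37.9 nmol·min⁻¹.
The slope is Km/Vmax, so Km = 0.0108 × 37.9 = 0.409 mM.
Then v = 37.9 × 0.0913/(0.409 + 0.0913) = 6.91 nmol·min⁻¹.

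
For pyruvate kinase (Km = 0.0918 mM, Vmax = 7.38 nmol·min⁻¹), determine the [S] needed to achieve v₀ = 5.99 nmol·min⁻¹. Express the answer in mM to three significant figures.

The required fractional saturation is v/Vmax = 5.99/7.38 = 0.8117.
Then [S]/(Km+[S]) = 0.8117 ⇒ [S] = 0.0918 × 0.8117/(1 − 0.8117) = 0.396 mM.

0.396 mM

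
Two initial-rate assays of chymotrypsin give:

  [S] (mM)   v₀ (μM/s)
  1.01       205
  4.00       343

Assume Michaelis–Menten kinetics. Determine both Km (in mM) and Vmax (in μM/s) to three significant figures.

Km = 1.18 mM; Vmax = 444 μM/s

From v = Vmax[S]/(Km+[S]), each point gives Vmax = v(Km+[S])/[S].
Equating: 205(Km+1.01)/1.01 = 343(Km+4.00)/4.00.
203.0·Km + 205 = 85.75·Km + 343, so (203.0 − 85.75)·Km = 343 − 205.
Km = 138.0/117.2 = 1.18 mM; then Vmax = 205(1.18+1.01)/1.01 = 444 μM/s.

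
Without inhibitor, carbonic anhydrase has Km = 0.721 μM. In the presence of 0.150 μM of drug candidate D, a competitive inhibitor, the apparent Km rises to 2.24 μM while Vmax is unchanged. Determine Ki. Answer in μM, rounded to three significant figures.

0.0712 μM

Competitive: Km,app = α·Km with α = 1 + [I]/Ki.
α = Km,app/Km = 2.24/0.721 = 3.107.
Since α = 1 + [I]/Ki, [I]/Ki = 3.107 − 1 = 2.107 and Ki = 0.150/2.107 = 0.0712 μM.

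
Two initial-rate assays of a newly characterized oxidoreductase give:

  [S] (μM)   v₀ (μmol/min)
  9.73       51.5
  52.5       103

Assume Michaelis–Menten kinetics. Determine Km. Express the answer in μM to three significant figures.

From v = Vmax[S]/(Km+[S]), each point gives Vmax = v(Km+[S])/[S].
Equating: 51.5(Km+9.73)/9.73 = 103(Km+52.5)/52.5.
5.293·Km + 51.5 = 1.962·Km + 103, so (5.293 − 1.962)·Km = 103 − 51.5.
Km = 51.50/3.331 = 15.5 μM; then Vmax = 51.5(15.5+9.73)/9.73 = 133 μmol/min.

15.5 μM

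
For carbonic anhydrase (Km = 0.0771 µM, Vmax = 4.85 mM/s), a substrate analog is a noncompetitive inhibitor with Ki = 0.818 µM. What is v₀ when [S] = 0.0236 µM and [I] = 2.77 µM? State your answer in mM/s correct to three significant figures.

0.259 mM/s

With α = 1 + [I]/Ki = 1 + 2.77/0.818 = 4.386, the noncompetitive rate law is v = (Vmax/α)·[S] / (Km + [S]).
v = (4.85/4.386)×0.0236 / (0.0771 + 0.0236) = 0.02609/0.1007 = 0.259 mM/s.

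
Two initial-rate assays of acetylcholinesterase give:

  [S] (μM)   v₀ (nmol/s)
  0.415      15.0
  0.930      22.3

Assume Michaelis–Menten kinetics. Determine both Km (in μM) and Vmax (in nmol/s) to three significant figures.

From v = Vmax[S]/(Km+[S]), each point gives Vmax = v(Km+[S])/[S].
Equating: 15.0(Km+0.415)/0.415 = 22.3(Km+0.930)/0.930.
36.14·Km + 15.0 = 23.98·Km + 22.3, so (36.14 − 23.98)·Km = 22.3 − 15.0.
Km = 7.300/12.17 = 0.600 μM; then Vmax = 15.0(0.600+0.415)/0.415 = 36.7 nmol/s.

Km = 0.600 μM; Vmax = 36.7 nmol/s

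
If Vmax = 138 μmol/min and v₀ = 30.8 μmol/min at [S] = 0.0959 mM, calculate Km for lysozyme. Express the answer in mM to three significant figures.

v/Vmax = 30.8/138 = 0.2232 = [S]/(Km+[S]).
So Km + [S] = [S]/0.2232 = 0.4297 mM, giving Km = 0.4297 − 0.0959 = 0.334 mM.

0.334 mM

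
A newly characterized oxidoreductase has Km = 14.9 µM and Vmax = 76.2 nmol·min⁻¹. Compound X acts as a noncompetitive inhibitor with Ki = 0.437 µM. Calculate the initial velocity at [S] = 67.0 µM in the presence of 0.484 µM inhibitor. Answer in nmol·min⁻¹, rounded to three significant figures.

29.6 nmol·min⁻¹

α = 1 + [I]/Ki = 1 + 0.484/0.437 = 2.108.
For a noncompetitive inhibitor, Vmax is reduced to Vmax/α while Km is unchanged: Km,app = 14.9 µM, Vmax,app = 36.2 nmol·min⁻¹.
v = Vmax,app·[S]/(Km,app + [S]) = 36.2 × 67.0/(14.9 + 67.0) = 29.6 nmol·min⁻¹.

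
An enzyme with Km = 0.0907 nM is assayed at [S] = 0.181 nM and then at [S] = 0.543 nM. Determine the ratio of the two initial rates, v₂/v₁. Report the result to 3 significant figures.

1.29

The fractional saturations are [S]/(Km+[S]) = 0.181/0.2717 = 0.6662 and 0.543/0.6337 = 0.8569.
v₂/v₁ is just their ratio: 0.8569/0.6662 = 1.29.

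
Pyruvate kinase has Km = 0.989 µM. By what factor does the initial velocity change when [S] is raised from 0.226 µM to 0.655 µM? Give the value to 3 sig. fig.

2.14

The fractional saturations are [S]/(Km+[S]) = 0.226/1.215 = 0.1860 and 0.655/1.644 = 0.3984.
v₂/v₁ is just their ratio: 0.3984/0.1860 = 2.14.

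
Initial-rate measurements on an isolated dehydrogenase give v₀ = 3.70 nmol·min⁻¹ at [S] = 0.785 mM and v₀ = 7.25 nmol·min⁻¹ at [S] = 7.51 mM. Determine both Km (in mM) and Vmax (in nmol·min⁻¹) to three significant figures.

In reciprocal form, 1/v = (Km/Vmax)·(1/[S]) + 1/Vmax. The two points give (1/[S], 1/v) = (1.274, 0.2703) and (0.1332, 0.1379).
Slope = (0.2703 − 0.1379)/(1.274 − 0.1332) = 0.1160; intercept = 0.2703 − 0.1160×1.274 = 0.1225.
Vmax = 1/intercept = 8.16 nmol·min⁻¹; Km = slope × Vmax = 0.1160 × 8.16 = 0.947 mM.

Km = 0.947 mM; Vmax = 8.16 nmol·min⁻¹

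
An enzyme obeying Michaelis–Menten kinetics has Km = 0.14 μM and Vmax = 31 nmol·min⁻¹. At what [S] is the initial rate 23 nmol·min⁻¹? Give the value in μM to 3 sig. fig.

0.402 μM

Rearranging v = Vmax[S]/(Km+[S]) gives [S] = Km·v/(Vmax − v).
[S] = 0.14 × 23 / (31 − 23) = 3.220/8.000 = 0.402 μM.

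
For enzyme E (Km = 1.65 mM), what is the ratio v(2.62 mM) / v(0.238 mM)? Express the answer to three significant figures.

Since Vmax cancels, v₂/v₁ = [S]₂(Km+[S]₁) / [S]₁(Km+[S]₂).
= 2.62×(1.65+0.238) / (0.238×(1.65+2.62)) = 4.947/1.016 = 4.87.

4.87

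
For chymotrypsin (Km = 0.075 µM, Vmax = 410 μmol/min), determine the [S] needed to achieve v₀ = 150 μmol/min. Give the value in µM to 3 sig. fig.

The required fractional saturation is v/Vmax = 150/410 = 0.3659.
Then [S]/(Km+[S]) = 0.3659 ⇒ [S] = 0.075 × 0.3659/(1 − 0.3659) = 0.0433 µM.

0.0433 µM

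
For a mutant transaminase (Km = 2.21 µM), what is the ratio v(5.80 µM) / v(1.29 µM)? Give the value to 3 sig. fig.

1.96

The fractional saturations are [S]/(Km+[S]) = 1.29/3.500 = 0.3686 and 5.80/8.010 = 0.7241.
v₂/v₁ is just their ratio: 0.7241/0.3686 = 1.96.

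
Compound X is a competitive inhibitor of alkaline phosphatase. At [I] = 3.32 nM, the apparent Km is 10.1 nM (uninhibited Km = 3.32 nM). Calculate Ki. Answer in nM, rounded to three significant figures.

1.63 nM

Competitive: Km,app = α·Km with α = 1 + [I]/Ki.
α = Km,app/Km = 10.1/3.32 = 3.042.
Ki = [I]/(α − 1) = 3.32/2.042 = 1.63 nM.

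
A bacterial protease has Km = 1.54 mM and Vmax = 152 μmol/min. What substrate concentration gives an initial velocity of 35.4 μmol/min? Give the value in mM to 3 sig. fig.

0.468 mM

Rearranging v = Vmax[S]/(Km+[S]) gives [S] = Km·v/(Vmax − v).
[S] = 1.54 × 35.4 / (152 − 35.4) = 54.52/116.6 = 0.468 mM.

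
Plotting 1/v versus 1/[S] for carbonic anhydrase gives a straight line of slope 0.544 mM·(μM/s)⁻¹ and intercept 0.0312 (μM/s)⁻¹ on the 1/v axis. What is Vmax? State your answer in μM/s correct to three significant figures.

32.1 μM/s

The y-intercept of a Lineweaver–Burk plot equals 1/Vmax, so Vmax = 1/0.0312 = 32.1 μM/s.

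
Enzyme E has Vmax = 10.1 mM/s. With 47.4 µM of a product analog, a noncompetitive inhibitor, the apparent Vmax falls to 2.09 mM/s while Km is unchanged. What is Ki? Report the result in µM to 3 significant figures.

Noncompetitive: Vmax,app = Vmax/α with α = 1 + [I]/Ki.
α = Vmax/Vmax,app = 10.1/2.09 = 4.833.
Ki = [I]/(α − 1) = 47.4/3.833 = 12.4 µM.

12.4 µM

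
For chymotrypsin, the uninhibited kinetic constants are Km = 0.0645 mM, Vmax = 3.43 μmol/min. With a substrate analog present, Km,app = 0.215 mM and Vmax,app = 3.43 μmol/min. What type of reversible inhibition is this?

competitive

Km increases (0.0645 → 0.215 mM) while Vmax is unchanged — the hallmark of competitive inhibition.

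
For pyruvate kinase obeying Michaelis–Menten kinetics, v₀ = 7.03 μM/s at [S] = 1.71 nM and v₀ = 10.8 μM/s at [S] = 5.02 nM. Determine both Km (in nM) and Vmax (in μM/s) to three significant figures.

In reciprocal form, 1/v = (Km/Vmax)·(1/[S]) + 1/Vmax. The two points give (1/[S], 1/v) = (0.5848, 0.1422) and (0.1992, 0.09259).
Slope = (0.1422 − 0.09259)/(0.5848 − 0.1992) = 0.1288; intercept = 0.1422 − 0.1288×0.5848 = 0.06694.
Vmax = 1/intercept = 14.9 μM/s; Km = slope × Vmax = 0.1288 × 14.9 = 1.92 nM.

Km = 1.92 nM; Vmax = 14.9 μM/s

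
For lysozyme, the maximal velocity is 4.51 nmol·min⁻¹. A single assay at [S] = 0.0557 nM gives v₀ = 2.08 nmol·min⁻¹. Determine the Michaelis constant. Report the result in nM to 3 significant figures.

0.0651 nM

v/Vmax = 2.08/4.51 = 0.4612 = [S]/(Km+[S]).
So Km + [S] = [S]/0.4612 = 0.1208 nM, giving Km = 0.1208 − 0.0557 = 0.0651 nM.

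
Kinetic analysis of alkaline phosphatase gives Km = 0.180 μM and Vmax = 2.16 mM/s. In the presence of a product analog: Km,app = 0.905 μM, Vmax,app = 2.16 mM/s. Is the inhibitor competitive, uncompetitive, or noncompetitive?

Km increases (0.180 → 0.905 μM) while Vmax is unchanged — the hallmark of competitive inhibition.

competitive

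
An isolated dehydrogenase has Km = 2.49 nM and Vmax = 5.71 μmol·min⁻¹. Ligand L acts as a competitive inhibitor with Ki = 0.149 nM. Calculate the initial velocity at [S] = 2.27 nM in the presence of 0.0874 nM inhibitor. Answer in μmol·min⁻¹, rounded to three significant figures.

2.08 μmol·min⁻¹

With α = 1 + [I]/Ki = 1 + 0.0874/0.149 = 1.587, the competitive rate law is v = Vmax[S] / (αKm + [S]).
v = 5.71×2.27 / (1.587×2.49 + 2.27) = 12.96/6.221 = 2.08 μmol·min⁻¹.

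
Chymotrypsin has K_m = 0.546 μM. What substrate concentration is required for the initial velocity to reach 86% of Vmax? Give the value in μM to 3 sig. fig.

v/Vmax = [S]/(Km+[S]) = 0.86, so [S] = Km·0.86/(1 − 0.86) = 0.546 × 6.143.
[S] = 3.35 μM.

3.35 μM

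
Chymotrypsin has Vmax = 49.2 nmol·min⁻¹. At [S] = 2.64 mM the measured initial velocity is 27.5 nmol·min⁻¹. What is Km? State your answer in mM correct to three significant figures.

2.08 mM

v/Vmax = 27.5/49.2 = 0.5589 = [S]/(Km+[S]).
So Km + [S] = [S]/0.5589 = 4.723 mM, giving Km = 4.723 − 2.64 = 2.08 mM.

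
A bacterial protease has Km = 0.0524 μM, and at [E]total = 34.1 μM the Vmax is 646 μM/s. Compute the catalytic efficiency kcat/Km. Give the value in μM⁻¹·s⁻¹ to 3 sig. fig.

kcat = Vmax/[E]total = 646/34.1 = 18.9 s⁻¹.
kcat/Km = 18.9/0.0524 = 362 μM⁻¹·s⁻¹.

362 μM⁻¹·s⁻¹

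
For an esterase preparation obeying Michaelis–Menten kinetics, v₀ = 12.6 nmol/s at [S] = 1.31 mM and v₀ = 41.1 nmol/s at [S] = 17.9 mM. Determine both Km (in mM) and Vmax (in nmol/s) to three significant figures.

Km = 3.89 mM; Vmax = 50.0 nmol/s

In reciprocal form, 1/v = (Km/Vmax)·(1/[S]) + 1/Vmax. The two points give (1/[S], 1/v) = (0.7634, 0.07937) and (0.05587, 0.02433).
Slope = (0.07937 − 0.02433)/(0.7634 − 0.05587) = 0.07779; intercept = 0.07937 − 0.07779×0.7634 = 0.01999.
Vmax = 1/intercept = 50.0 nmol/s; Km = slope × Vmax = 0.07779 × 50.0 = 3.89 mM.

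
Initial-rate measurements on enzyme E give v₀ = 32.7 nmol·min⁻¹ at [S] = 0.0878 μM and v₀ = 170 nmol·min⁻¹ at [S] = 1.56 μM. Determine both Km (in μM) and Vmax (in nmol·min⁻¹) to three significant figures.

In reciprocal form, 1/v = (Km/Vmax)·(1/[S]) + 1/Vmax. The two points give (1/[S], 1/v) = (11.39, 0.03058) and (0.6410, 0.005882).
Slope = (0.03058 − 0.005882)/(11.39 − 0.6410) = 0.002298; intercept = 0.03058 − 0.002298×11.39 = 0.004409.
Vmax = 1/intercept = 227 nmol·min⁻¹; Km = slope × Vmax = 0.002298 × 227 = 0.521 μM.

Km = 0.521 μM; Vmax = 227 nmol·min⁻¹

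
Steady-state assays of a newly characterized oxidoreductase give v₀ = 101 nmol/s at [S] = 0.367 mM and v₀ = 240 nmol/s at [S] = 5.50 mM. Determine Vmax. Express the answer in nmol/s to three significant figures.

In reciprocal form, 1/v = (Km/Vmax)·(1/[S]) + 1/Vmax. The two points give (1/[S], 1/v) = (2.725, 0.009901) and (0.1818, 0.004167).
Slope = (0.009901 − 0.004167)/(2.725 − 0.1818) = 0.002255; intercept = 0.009901 − 0.002255×2.725 = 0.003757.
Vmax = 1/intercept = 266 nmol/s; Km = slope × Vmax = 0.002255 × 266 = 0.600 mM.

266 nmol/s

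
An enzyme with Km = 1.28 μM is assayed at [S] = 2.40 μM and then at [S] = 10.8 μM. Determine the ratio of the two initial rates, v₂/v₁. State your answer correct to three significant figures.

The fractional saturations are [S]/(Km+[S]) = 2.40/3.680 = 0.6522 and 10.8/12.08 = 0.8940.
v₂/v₁ is just their ratio: 0.8940/0.6522 = 1.37.

1.37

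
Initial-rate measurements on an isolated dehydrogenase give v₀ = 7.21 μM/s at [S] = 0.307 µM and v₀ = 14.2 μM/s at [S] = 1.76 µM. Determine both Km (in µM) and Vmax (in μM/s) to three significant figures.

From v = Vmax[S]/(Km+[S]), each point gives Vmax = v(Km+[S])/[S].
Equating: 7.21(Km+0.307)/0.307 = 14.2(Km+1.76)/1.76.
23.49·Km + 7.21 = 8.068·Km + 14.2, so (23.49 − 8.068)·Km = 14.2 − 7.21.
Km = 6.990/15.42 = 0.453 µM; then Vmax = 7.21(0.453+0.307)/0.307 = 17.9 μM/s.

Km = 0.453 µM; Vmax = 17.9 μM/s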